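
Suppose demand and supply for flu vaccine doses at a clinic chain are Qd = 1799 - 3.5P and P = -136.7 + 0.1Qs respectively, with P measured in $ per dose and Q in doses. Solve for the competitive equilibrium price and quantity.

P* = 32, Q* = 1687

Rewriting in direct form: Qs = 1367 + 10P.
Equating demand and supply, 1799 - 3.5P = 1367 + 10P gives 13.5P = 432, so P* = 32.
Substitute back: Q* = 1799 - 3.5(32) = 1687.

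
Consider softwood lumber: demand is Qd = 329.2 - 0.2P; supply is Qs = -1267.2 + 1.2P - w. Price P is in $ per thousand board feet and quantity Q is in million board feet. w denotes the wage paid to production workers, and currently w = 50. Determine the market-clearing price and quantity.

With w = 50, supply is Qs = -1317.2 + 1.2P.
Set Qd = Qs: 329.2 - 0.2P = -1317.2 + 1.2P, so 1646.4 = 1.4P and P* = 1176.
From the demand curve, Q* = 329.2 - 0.2(1176) = 94.

P* = 1176, Q* = 94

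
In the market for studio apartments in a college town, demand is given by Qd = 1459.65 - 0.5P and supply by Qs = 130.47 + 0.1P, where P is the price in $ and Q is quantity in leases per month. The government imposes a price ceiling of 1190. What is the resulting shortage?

Evaluating both curves at the ceiling price 1190 gives Qd = 864.65, Qs = 249.47.
Shortage = Qd - Qs = 864.65 - 249.47 = 615.18.

Shortage = 615.18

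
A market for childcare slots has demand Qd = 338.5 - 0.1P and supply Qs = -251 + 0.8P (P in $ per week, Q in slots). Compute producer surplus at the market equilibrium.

Set Qd = Qs: 338.5 - 0.1P = -251 + 0.8P, so 589.5 = 0.9P and P* = 655.
From the demand curve, Q* = 338.5 - 0.1(655) = 273.
Supply choke price (Qs = 0): P = 313.75. Producer surplus = ½ × (655 - 313.75) × 273 = 46580.625.

Producer surplus = 46580.625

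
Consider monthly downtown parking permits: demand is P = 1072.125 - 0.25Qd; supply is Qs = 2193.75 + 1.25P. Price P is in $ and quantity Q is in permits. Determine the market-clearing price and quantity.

Rewriting in direct form: Qd = 4288.5 - 4P.
Set Qd = Qs: 4288.5 - 4P = 2193.75 + 1.25P, so 2094.75 = 5.25P and P* = 399.
Plugging P* into demand: Q* = 4288.5 - 4(399) = 2692.5.

P* = 399, Q* = 2692.5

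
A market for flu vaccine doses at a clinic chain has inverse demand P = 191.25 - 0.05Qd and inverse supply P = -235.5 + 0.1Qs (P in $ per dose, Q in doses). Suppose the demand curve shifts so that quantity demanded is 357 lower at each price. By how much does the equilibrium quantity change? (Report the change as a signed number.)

ΔQ = -119

Rewriting in direct form: Qd = 3825 - 20P and Qs = 2355 + 10P.
At equilibrium Qd = Qs, so 3825 - 20P = 2355 + 10P; collecting terms, 1470 = 30P and P* = 49.
Then Q* = 3825 - 20(49) = 2845.
After the shift, demand is Qd = 3468 - 20P.
Re-solving, 30P = 1113 gives P = 37.1 and Q = 2726.
ΔQ = 2726 - 2845 = -119.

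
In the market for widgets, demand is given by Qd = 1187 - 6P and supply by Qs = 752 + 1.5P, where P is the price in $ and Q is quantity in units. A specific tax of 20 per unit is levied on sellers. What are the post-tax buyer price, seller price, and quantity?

Sellers keep P_s = P_b - 20 per unit, so supply in terms of the buyer price is Qs = 722 + 1.5P_b.
Equate demand and the shifted supply: 1187 - 6P_b = 722 + 1.5P_b, giving 7.5P_b = 465, so P_b = 62.
So P_s = 42 and the quantity traded is Q = 1187 - 6(62) = 815.

P_b = 62, P_s = 42, Q = 815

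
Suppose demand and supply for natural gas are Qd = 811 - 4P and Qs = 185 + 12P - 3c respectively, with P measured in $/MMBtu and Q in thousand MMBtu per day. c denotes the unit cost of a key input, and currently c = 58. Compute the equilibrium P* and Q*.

P* = 50, Q* = 611

With c = 58, supply is Qs = 11 + 12P.
At equilibrium Qd = Qs, so 811 - 4P = 11 + 12P; collecting terms, 800 = 16P and P* = 50.
Then Q* = 811 - 4(50) = 611.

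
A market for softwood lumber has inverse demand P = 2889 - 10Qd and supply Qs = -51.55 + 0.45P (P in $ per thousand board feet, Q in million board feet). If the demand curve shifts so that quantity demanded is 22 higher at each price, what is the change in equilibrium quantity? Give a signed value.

In direct form, Qd = 288.9 - 0.1P.
At equilibrium Qd = Qs, so 288.9 - 0.1P = -51.55 + 0.45P; collecting terms, 340.45 = 0.55P and P* = 619.
Plugging P* into demand: Q* = 288.9 - 0.1(619) = 227.
After the shift, demand is Qd = 310.9 - 0.1P.
New equilibrium: 362.45 = 0.55P, so P = 659 and Q = 245.
ΔQ = 245 - 227 = 18.

ΔQ = 18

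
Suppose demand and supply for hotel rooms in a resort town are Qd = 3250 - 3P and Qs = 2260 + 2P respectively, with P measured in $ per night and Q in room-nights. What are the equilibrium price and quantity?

Equating demand and supply, 3250 - 3P = 2260 + 2P gives 5P = 990, so P* = 198.
Plugging P* into demand: Q* = 3250 - 3(198) = 2656.

P* = 198, Q* = 2656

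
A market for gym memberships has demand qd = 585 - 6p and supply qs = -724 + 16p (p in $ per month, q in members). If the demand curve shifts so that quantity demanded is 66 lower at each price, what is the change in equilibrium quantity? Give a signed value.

Δq = -48

Set qd = qs: 585 - 6p = -724 + 16p, so 1309 = 22p and p* = 59.5.
Substitute back: q* = 585 - 6(59.5) = 228.
After the shift, demand is qd = 519 - 6p.
Re-solving, 22p = 1243 gives p = 56.5 and q = 180.
Δq = 180 - 228 = -48.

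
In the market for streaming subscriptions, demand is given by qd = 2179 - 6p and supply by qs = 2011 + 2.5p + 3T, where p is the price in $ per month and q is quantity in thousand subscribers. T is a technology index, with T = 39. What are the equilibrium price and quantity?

With T = 39, supply is qs = 2128 + 2.5p.
Equating demand and supply, 2179 - 6p = 2128 + 2.5p gives 8.5p = 51, so p* = 6.
Then q* = 2179 - 6(6) = 2143.

p* = 6, q* = 2143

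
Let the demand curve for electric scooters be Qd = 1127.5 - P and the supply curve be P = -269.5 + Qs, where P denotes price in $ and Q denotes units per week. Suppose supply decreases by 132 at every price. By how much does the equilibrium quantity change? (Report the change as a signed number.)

In direct form, Qs = 269.5 + P.
Equating demand and supply, 1127.5 - P = 269.5 + P gives 2P = 858, so P* = 429.
From the demand curve, Q* = 1127.5 - 429 = 698.5.
After the shift, supply is Qs = 137.5 + P.
New equilibrium: 990 = 2P, so P = 495 and Q = 632.5.
ΔQ = 632.5 - 698.5 = -66.

ΔQ = -66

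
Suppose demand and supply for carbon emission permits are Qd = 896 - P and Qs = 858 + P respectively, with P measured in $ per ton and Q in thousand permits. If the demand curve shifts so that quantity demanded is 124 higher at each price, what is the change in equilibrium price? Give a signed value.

The market clears where 896 - P = 858 + P. Rearranging, 2P = 38, hence P* = 19.
Plugging P* into demand: Q* = 896 - 19 = 877.
After the shift, demand is Qd = 1020 - P.
The new intersection has 162 = 2P, i.e. P = 81, Q = 939.
ΔP = 81 - 19 = 62.

ΔP = 62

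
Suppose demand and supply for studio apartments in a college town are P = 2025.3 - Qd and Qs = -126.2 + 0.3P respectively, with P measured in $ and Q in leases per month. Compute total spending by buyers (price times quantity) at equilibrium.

Total spending by buyers = 612846.5

Inverting to quantity form: Qd = 2025.3 - P.
At equilibrium Qd = Qs, so 2025.3 - P = -126.2 + 0.3P; collecting terms, 2151.5 = 1.3P and P* = 1655.
Then Q* = 2025.3 - 1655 = 370.3.
Total spending by buyers = P* × Q* = 1655 × 370.3 = 612846.5.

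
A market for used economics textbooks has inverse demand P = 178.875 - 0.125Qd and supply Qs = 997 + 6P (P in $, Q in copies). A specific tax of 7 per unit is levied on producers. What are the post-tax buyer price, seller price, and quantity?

P_b = 34, P_s = 27, Q = 1159

Inverting to quantity form: Qd = 1431 - 8P.
With a tax of 7 on producers, they supply based on the net price P_s = P_b - 7, so Qs = 955 + 6P_b.
Set Qd = Qs: 1431 - 8P_b = 955 + 6P_b, so 476 = 14P_b and P_b = 34.
Then P_s = 34 - 7 = 27 and Q = 1431 - 8(34) = 1159.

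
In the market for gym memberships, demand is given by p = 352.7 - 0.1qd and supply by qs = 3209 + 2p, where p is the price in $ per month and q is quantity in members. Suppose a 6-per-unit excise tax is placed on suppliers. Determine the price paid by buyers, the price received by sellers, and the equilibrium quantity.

p_b = 27.5, p_s = 21.5, q = 3252

Rewriting in direct form: qd = 3527 - 10p.
With a tax of 6 on suppliers, they supply based on the net price p_s = p_b - 6, so qs = 3197 + 2p_b.
Set qd = qs: 3527 - 10p_b = 3197 + 2p_b, so 330 = 12p_b and p_b = 27.5.
Then p_s = 27.5 - 6 = 21.5 and q = 3527 - 10(27.5) = 3252.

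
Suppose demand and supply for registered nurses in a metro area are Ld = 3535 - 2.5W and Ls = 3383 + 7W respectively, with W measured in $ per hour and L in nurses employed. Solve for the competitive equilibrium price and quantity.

Set Ld = Ls: 3535 - 2.5W = 3383 + 7W, so 152 = 9.5W and W* = 16.
Then L* = 3535 - 2.5(16) = 3495.

W* = 16, L* = 3495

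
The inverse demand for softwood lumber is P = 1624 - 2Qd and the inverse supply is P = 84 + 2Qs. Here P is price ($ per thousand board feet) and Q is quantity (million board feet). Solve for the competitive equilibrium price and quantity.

Rewriting in direct form: Qd = 812 - 0.5P and Qs = -42 + 0.5P.
Set Qd = Qs: 812 - 0.5P = -42 + 0.5P, so 854 = P and P* = 854.
Substitute back: Q* = 812 - 0.5(854) = 385.

P* = 854, Q* = 385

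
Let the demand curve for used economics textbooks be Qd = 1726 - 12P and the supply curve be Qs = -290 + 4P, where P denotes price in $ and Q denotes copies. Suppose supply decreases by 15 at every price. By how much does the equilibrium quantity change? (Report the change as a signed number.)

ΔQ = -11.25

At equilibrium Qd = Qs, so 1726 - 12P = -290 + 4P; collecting terms, 2016 = 16P and P* = 126.
Then Q* = 1726 - 12(126) = 214.
After the shift, supply is Qs = -305 + 4P.
New equilibrium: 2031 = 16P, so P = 126.9375 and Q = 202.75.
ΔQ = 202.75 - 214 = -11.25.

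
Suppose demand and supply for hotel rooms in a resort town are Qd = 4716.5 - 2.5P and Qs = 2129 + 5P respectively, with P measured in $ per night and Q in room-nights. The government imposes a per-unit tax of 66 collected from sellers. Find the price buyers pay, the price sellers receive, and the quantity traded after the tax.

P_b = 389, P_s = 323, Q = 3744

With a tax of 66 on sellers, they supply based on the net price P_s = P_b - 66, so Qs = 1799 + 5P_b.
Equate demand and the shifted supply: 4716.5 - 2.5P_b = 1799 + 5P_b, giving 7.5P_b = 2917.5, so P_b = 389.
Then P_s = 389 - 66 = 323 and Q = 4716.5 - 2.5(389) = 3744.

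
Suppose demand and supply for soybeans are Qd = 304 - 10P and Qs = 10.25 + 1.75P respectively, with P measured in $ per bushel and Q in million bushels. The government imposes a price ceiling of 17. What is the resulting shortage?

Shortage = 94

Evaluating both curves at the ceiling price 17 gives Qd = 134, Qs = 40.
Shortage = Qd - Qs = 134 - 40 = 94.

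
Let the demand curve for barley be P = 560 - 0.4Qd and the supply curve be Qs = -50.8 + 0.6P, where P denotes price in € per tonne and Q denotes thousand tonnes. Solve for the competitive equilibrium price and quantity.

Inverting to quantity form: Qd = 1400 - 2.5P.
The market clears where 1400 - 2.5P = -50.8 + 0.6P. Rearranging, 3.1P = 1450.8, hence P* = 468.
From the demand curve, Q* = 1400 - 2.5(468) = 230.

P* = 468, Q* = 230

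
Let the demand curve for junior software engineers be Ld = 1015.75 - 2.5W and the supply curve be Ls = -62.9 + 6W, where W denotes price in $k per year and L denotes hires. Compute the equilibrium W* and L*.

W* = 126.9, L* = 698.5

At equilibrium Ld = Ls, so 1015.75 - 2.5W = -62.9 + 6W; collecting terms, 1078.65 = 8.5W and W* = 126.9.
Then L* = 1015.75 - 2.5(126.9) = 698.5.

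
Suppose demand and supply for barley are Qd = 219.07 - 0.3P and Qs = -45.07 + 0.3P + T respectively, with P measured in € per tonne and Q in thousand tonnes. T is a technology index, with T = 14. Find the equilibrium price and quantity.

P* = 416.9, Q* = 94

With T = 14, supply is Qs = -31.07 + 0.3P.
At equilibrium Qd = Qs, so 219.07 - 0.3P = -31.07 + 0.3P; collecting terms, 250.14 = 0.6P and P* = 416.9.
From the demand curve, Q* = 219.07 - 0.3(416.9) = 94.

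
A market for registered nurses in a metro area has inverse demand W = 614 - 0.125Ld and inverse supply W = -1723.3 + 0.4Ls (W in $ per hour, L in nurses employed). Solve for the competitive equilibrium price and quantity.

Rewriting in direct form: Ld = 4912 - 8W and Ls = 4308.25 + 2.5W.
Equating demand and supply, 4912 - 8W = 4308.25 + 2.5W gives 10.5W = 603.75, so W* = 57.5.
From the demand curve, L* = 4912 - 8(57.5) = 4452.

W* = 57.5, L* = 4452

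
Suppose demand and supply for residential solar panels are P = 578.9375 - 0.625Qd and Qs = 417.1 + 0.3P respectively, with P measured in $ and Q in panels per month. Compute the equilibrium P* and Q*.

Solving each curve for Q: Qd = 926.3 - 1.6P.
Set Qd = Qs: 926.3 - 1.6P = 417.1 + 0.3P, so 509.2 = 1.9P and P* = 268.
Then Q* = 926.3 - 1.6(268) = 497.5.

P* = 268, Q* = 497.5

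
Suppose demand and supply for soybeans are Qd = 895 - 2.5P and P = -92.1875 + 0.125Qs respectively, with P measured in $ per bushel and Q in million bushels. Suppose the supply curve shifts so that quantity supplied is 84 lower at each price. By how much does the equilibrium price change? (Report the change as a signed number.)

In direct form, Qs = 737.5 + 8P.
The market clears where 895 - 2.5P = 737.5 + 8P. Rearranging, 10.5P = 157.5, hence P* = 15.
From the demand curve, Q* = 895 - 2.5(15) = 857.5.
After the shift, supply is Qs = 653.5 + 8P.
New equilibrium: 241.5 = 10.5P, so P = 23 and Q = 837.5.
ΔP = 23 - 15 = 8.

ΔP = 8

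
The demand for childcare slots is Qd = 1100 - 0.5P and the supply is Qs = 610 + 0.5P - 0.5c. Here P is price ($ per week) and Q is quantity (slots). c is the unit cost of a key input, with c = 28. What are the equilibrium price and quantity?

With c = 28, supply is Qs = 596 + 0.5P.
Set Qd = Qs: 1100 - 0.5P = 596 + 0.5P, so 504 = P and P* = 504.
Then Q* = 1100 - 0.5(504) = 848.

P* = 504, Q* = 848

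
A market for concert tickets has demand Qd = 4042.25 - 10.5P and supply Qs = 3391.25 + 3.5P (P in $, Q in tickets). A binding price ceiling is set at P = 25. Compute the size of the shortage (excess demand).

Evaluating both curves at the ceiling price 25 gives Qd = 3779.75, Qs = 3478.75.
Shortage = Qd - Qs = 3779.75 - 3478.75 = 301.

Shortage = 301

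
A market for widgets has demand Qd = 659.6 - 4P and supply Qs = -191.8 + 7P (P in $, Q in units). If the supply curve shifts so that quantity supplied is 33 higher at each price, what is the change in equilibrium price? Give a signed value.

Equating demand and supply, 659.6 - 4P = -191.8 + 7P gives 11P = 851.4, so P* = 77.4.
Then Q* = 659.6 - 4(77.4) = 350.
After the shift, supply is Qs = -158.8 + 7P.
The new intersection has 818.4 = 11P, i.e. P = 74.4, Q = 362.
ΔP = 74.4 - 77.4 = -3.

ΔP = -3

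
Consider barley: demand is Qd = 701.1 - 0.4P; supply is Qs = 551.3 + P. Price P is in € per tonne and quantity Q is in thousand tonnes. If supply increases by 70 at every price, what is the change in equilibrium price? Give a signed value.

Set Qd = Qs: 701.1 - 0.4P = 551.3 + P, so 149.8 = 1.4P and P* = 107.
Then Q* = 701.1 - 0.4(107) = 658.3.
After the shift, supply is Qs = 621.3 + P.
New equilibrium: 79.8 = 1.4P, so P = 57 and Q = 678.3.
ΔP = 57 - 107 = -50.

ΔP = -50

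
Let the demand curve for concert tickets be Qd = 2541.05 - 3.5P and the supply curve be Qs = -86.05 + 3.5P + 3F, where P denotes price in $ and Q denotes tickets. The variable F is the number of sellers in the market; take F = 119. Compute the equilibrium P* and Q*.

With F = 119, supply is Qs = 270.95 + 3.5P.
The market clears where 2541.05 - 3.5P = 270.95 + 3.5P. Rearranging, 7P = 2270.1, hence P* = 324.3.
Then Q* = 2541.05 - 3.5(324.3) = 1406.

P* = 324.3, Q* = 1406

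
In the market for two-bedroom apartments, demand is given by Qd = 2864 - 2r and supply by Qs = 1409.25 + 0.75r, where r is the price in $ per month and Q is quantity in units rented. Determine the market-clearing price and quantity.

r* = 529, Q* = 1806

Set Qd = Qs: 2864 - 2r = 1409.25 + 0.75r, so 1454.75 = 2.75r and r* = 529.
Then Q* = 2864 - 2(529) = 1806.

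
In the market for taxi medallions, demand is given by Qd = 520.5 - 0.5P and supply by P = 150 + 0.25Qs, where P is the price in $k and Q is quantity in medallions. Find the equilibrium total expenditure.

Total expenditure = 98604

Solving each curve for Q: Qs = -600 + 4P.
Set Qd = Qs: 520.5 - 0.5P = -600 + 4P, so 1120.5 = 4.5P and P* = 249.
Plugging P* into demand: Q* = 520.5 - 0.5(249) = 396.
Total expenditure = P* × Q* = 249 × 396 = 98604.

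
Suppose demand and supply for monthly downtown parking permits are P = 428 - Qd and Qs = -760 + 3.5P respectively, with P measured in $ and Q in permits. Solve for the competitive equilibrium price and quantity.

Solving each curve for Q: Qd = 428 - P.
At equilibrium Qd = Qs, so 428 - P = -760 + 3.5P; collecting terms, 1188 = 4.5P and P* = 264.
Then Q* = 428 - 264 = 164.

P* = 264, Q* = 164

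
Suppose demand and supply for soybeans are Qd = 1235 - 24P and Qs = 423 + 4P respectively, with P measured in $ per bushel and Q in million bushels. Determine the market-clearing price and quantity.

Set Qd = Qs: 1235 - 24P = 423 + 4P, so 812 = 28P and P* = 29.
Substitute back: Q* = 1235 - 24(29) = 539.

P* = 29, Q* = 539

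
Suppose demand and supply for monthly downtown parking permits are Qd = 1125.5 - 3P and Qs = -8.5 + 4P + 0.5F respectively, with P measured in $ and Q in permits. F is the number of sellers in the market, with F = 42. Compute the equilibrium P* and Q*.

P* = 159, Q* = 648.5

With F = 42, supply is Qs = 12.5 + 4P.
At equilibrium Qd = Qs, so 1125.5 - 3P = 12.5 + 4P; collecting terms, 1113 = 7P and P* = 159.
Substitute back: Q* = 1125.5 - 3(159) = 648.5.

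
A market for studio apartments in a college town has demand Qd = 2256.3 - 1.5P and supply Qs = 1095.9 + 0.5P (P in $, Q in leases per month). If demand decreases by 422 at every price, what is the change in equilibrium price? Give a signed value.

ΔP = -211

Equating demand and supply, 2256.3 - 1.5P = 1095.9 + 0.5P gives 2P = 1160.4, so P* = 580.2.
From the demand curve, Q* = 2256.3 - 1.5(580.2) = 1386.
After the shift, demand is Qd = 1834.3 - 1.5P.
Re-solving, 2P = 738.4 gives P = 369.2 and Q = 1280.5.
ΔP = 369.2 - 580.2 = -211.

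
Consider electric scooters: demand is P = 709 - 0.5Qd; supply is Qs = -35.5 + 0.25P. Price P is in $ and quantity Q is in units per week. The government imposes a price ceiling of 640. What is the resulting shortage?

Inverting to quantity form: Qd = 1418 - 2P.
With P fixed at 640, quantity demanded is 138 and quantity supplied is 124.5.
Shortage = Qd - Qs = 138 - 124.5 = 13.5.

Shortage = 13.5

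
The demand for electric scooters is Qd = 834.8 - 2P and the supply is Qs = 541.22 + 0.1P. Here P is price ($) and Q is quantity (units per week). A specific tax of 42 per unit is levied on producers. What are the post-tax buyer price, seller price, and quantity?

With a tax of 42 on producers, they supply based on the net price P_s = P_b - 42, so Qs = 537.02 + 0.1P_b.
Market clearing requires 834.8 - 2P_b = 537.02 + 0.1P_b; hence 297.78 = 2.1P_b and P_b = 141.8.
Then P_s = 141.8 - 42 = 99.8 and Q = 834.8 - 2(141.8) = 551.2.

P_b = 141.8, P_s = 99.8, Q = 551.2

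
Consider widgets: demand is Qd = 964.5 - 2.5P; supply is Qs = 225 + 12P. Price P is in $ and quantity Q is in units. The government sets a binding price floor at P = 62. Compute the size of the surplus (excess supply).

At P = 62: Qd = 809.5 and Qs = 969.
Surplus = Qs - Qd = 969 - 809.5 = 159.5.

Surplus = 159.5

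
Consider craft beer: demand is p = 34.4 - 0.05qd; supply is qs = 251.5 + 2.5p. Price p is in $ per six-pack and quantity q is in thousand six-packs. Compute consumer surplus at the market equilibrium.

Consumer surplus = 2250

Rewriting in direct form: qd = 688 - 20p.
Equating demand and supply, 688 - 20p = 251.5 + 2.5p gives 22.5p = 436.5, so p* = 19.4.
Plugging p* into demand: q* = 688 - 20(19.4) = 300.
Demand choke price (qd = 0): p = 688/20 = 34.4. Consumer surplus = ½ × (34.4 - 19.4) × 300 = 2250.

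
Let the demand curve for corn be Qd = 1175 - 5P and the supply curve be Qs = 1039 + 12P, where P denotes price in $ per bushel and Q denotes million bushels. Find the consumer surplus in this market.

Consumer surplus = 128822.5

Equating demand and supply, 1175 - 5P = 1039 + 12P gives 17P = 136, so P* = 8.
From the demand curve, Q* = 1175 - 5(8) = 1135.
Demand choke price (Qd = 0): P = 1175/5 = 235. Consumer surplus = ½ × (235 - 8) × 1135 = 128822.5.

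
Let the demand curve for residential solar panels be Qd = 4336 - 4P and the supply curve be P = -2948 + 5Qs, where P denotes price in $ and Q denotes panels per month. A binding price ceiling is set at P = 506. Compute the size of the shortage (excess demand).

Shortage = 1621.2

In direct form, Qs = 589.6 + 0.2P.
Evaluating both curves at the ceiling price 506 gives Qd = 2312, Qs = 690.8.
Shortage = Qd - Qs = 2312 - 690.8 = 1621.2.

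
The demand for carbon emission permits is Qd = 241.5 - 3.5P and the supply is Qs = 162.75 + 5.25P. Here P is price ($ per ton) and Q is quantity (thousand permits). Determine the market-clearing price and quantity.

P* = 9, Q* = 210

Set Qd = Qs: 241.5 - 3.5P = 162.75 + 5.25P, so 78.75 = 8.75P and P* = 9.
Then Q* = 241.5 - 3.5(9) = 210.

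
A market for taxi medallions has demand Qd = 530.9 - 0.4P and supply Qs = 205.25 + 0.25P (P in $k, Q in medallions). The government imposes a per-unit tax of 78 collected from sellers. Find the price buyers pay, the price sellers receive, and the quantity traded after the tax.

P_b = 531, P_s = 453, Q = 318.5

Sellers keep P_s = P_b - 78 per unit, so supply in terms of the buyer price is Qs = 185.75 + 0.25P_b.
Set Qd = Qs: 530.9 - 0.4P_b = 185.75 + 0.25P_b, so 345.15 = 0.65P_b and P_b = 531.
Then P_s = 531 - 78 = 453 and Q = 530.9 - 0.4(531) = 318.5.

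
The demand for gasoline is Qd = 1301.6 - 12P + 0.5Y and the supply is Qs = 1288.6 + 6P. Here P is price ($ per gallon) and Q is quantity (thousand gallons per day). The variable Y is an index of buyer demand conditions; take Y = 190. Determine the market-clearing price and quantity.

P* = 6, Q* = 1324.6

With Y = 190, demand is Qd = 1396.6 - 12P.
Set Qd = Qs: 1396.6 - 12P = 1288.6 + 6P, so 108 = 18P and P* = 6.
Then Q* = 1396.6 - 12(6) = 1324.6.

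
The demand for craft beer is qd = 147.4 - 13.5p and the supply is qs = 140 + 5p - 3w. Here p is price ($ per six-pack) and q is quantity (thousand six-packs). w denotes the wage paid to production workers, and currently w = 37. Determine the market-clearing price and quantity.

p* = 6.4, q* = 61

With w = 37, supply is qs = 29 + 5p.
At equilibrium qd = qs, so 147.4 - 13.5p = 29 + 5p; collecting terms, 118.4 = 18.5p and p* = 6.4.
Then q* = 147.4 - 13.5(6.4) = 61.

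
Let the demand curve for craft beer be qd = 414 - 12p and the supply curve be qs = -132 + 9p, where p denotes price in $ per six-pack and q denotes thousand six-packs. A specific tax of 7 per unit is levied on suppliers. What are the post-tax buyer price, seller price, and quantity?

p_b = 29, p_s = 22, q = 66

The tax drives a wedge p_b - p_s = 7. Substituting p_s = p_b - 7 into supply: qs = -195 + 9p_b.
Market clearing requires 414 - 12p_b = -195 + 9p_b; hence 609 = 21p_b and p_b = 29.
Then p_s = 29 - 7 = 22 and q = 414 - 12(29) = 66.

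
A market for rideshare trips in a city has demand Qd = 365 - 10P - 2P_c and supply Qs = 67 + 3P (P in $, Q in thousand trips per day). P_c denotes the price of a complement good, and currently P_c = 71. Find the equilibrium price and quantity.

With P_c = 71, demand is Qd = 223 - 10P.
At equilibrium Qd = Qs, so 223 - 10P = 67 + 3P; collecting terms, 156 = 13P and P* = 12.
Then Q* = 223 - 10(12) = 103.

P* = 12, Q* = 103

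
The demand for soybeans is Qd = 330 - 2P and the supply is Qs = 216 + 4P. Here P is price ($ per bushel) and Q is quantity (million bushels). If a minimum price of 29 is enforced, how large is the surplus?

With P fixed at 29, quantity demanded is 272 and quantity supplied is 332.
Surplus = Qs - Qd = 332 - 272 = 60.

Surplus = 60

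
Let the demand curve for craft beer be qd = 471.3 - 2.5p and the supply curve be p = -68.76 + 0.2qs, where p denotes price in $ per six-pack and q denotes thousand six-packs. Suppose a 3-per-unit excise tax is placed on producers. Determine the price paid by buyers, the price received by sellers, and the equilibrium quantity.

p_b = 19, p_s = 16, q = 423.8

Rewriting in direct form: qs = 343.8 + 5p.
The tax drives a wedge p_b - p_s = 3. Substituting p_s = p_b - 3 into supply: qs = 328.8 + 5p_b.
Market clearing requires 471.3 - 2.5p_b = 328.8 + 5p_b; hence 142.5 = 7.5p_b and p_b = 19.
So p_s = 16 and the quantity traded is q = 471.3 - 2.5(19) = 423.8.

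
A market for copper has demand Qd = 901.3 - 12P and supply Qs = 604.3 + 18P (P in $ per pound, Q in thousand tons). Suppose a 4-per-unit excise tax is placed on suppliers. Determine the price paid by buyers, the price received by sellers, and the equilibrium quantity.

P_b = 12.3, P_s = 8.3, Q = 753.7

Suppliers keep P_s = P_b - 4 per unit, so supply in terms of the buyer price is Qs = 532.3 + 18P_b.
Set Qd = Qs: 901.3 - 12P_b = 532.3 + 18P_b, so 369 = 30P_b and P_b = 12.3.
Then P_s = 12.3 - 4 = 8.3 and Q = 901.3 - 12(12.3) = 753.7.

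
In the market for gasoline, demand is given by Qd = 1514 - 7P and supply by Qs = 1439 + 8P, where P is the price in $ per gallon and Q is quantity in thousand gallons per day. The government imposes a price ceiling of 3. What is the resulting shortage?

With P fixed at 3, quantity demanded is 1493 and quantity supplied is 1463.
Shortage = Qd - Qs = 1493 - 1463 = 30.

Shortage = 30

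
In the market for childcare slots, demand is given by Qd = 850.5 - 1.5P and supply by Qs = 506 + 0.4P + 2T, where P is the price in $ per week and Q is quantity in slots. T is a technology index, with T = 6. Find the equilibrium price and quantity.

P* = 175, Q* = 588

With T = 6, supply is Qs = 518 + 0.4P.
Set Qd = Qs: 850.5 - 1.5P = 518 + 0.4P, so 332.5 = 1.9P and P* = 175.
Plugging P* into demand: Q* = 850.5 - 1.5(175) = 588.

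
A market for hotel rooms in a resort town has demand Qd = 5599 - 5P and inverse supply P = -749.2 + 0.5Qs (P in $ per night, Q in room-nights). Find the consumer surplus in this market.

Consumer surplus = 712890

In direct form, Qs = 1498.4 + 2P.
Set Qd = Qs: 5599 - 5P = 1498.4 + 2P, so 4100.6 = 7P and P* = 585.8.
From the demand curve, Q* = 5599 - 5(585.8) = 2670.
Demand choke price (Qd = 0): P = 5599/5 = 1119.8. Consumer surplus = ½ × (1119.8 - 585.8) × 2670 = 712890.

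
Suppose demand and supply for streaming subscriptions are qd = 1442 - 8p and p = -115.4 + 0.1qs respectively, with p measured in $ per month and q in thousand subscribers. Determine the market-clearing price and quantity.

Rewriting in direct form: qs = 1154 + 10p.
Set qd = qs: 1442 - 8p = 1154 + 10p, so 288 = 18p and p* = 16.
Plugging p* into demand: q* = 1442 - 8(16) = 1314.

p* = 16, q* = 1314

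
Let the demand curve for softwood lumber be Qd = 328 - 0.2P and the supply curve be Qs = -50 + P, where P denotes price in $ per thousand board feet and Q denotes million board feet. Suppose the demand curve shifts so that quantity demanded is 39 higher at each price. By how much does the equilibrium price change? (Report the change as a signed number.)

ΔP = 32.5

Set Qd = Qs: 328 - 0.2P = -50 + P, so 378 = 1.2P and P* = 315.
Plugging P* into demand: Q* = 328 - 0.2(315) = 265.
After the shift, demand is Qd = 367 - 0.2P.
Re-solving, 1.2P = 417 gives P = 347.5 and Q = 297.5.
ΔP = 347.5 - 315 = 32.5.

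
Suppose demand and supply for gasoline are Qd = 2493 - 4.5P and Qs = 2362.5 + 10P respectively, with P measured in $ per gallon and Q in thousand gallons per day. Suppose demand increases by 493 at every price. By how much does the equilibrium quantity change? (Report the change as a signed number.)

Equating demand and supply, 2493 - 4.5P = 2362.5 + 10P gives 14.5P = 130.5, so P* = 9.
Plugging P* into demand: Q* = 2493 - 4.5(9) = 2452.5.
After the shift, demand is Qd = 2986 - 4.5P.
The new intersection has 623.5 = 14.5P, i.e. P = 43, Q = 2792.5.
ΔQ = 2792.5 - 2452.5 = 340.

ΔQ = 340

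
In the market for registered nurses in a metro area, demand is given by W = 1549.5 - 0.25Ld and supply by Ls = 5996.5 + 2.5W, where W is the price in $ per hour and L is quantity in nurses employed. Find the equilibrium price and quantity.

In direct form, Ld = 6198 - 4W.
At equilibrium Ld = Ls, so 6198 - 4W = 5996.5 + 2.5W; collecting terms, 201.5 = 6.5W and W* = 31.
Plugging W* into demand: L* = 6198 - 4(31) = 6074.

W* = 31, L* = 6074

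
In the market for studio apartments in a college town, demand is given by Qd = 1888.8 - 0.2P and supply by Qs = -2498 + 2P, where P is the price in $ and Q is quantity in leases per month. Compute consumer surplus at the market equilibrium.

Consumer surplus = 5550250

Equating demand and supply, 1888.8 - 0.2P = -2498 + 2P gives 2.2P = 4386.8, so P* = 1994.
From the demand curve, Q* = 1888.8 - 0.2(1994) = 1490.
Demand choke price (Qd = 0): P = 1888.8/0.2 = 9444. Consumer surplus = ½ × (9444 - 1994) × 1490 = 5550250.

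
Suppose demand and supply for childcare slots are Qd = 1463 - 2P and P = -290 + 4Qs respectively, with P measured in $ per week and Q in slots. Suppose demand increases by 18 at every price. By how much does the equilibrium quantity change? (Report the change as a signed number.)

ΔQ = 2

Inverting to quantity form: Qs = 72.5 + 0.25P.
Set Qd = Qs: 1463 - 2P = 72.5 + 0.25P, so 1390.5 = 2.25P and P* = 618.
Substitute back: Q* = 1463 - 2(618) = 227.
After the shift, demand is Qd = 1481 - 2P.
The new intersection has 1408.5 = 2.25P, i.e. P = 626, Q = 229.
ΔQ = 229 - 227 = 2.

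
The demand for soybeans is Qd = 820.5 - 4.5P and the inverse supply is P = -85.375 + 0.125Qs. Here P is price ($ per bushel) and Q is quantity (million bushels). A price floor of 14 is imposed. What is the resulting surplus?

Surplus = 37.5

Rewriting in direct form: Qs = 683 + 8P.
With P fixed at 14, quantity demanded is 757.5 and quantity supplied is 795.
Surplus = Qs - Qd = 795 - 757.5 = 37.5.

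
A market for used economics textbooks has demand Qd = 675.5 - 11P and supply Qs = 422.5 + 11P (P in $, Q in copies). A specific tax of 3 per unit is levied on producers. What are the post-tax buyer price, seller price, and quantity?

Producers keep P_s = P_b - 3 per unit, so supply in terms of the buyer price is Qs = 389.5 + 11P_b.
Set Qd = Qs: 675.5 - 11P_b = 389.5 + 11P_b, so 286 = 22P_b and P_b = 13.
So P_s = 10 and the quantity traded is Q = 675.5 - 11(13) = 532.5.

P_b = 13, P_s = 10, Q = 532.5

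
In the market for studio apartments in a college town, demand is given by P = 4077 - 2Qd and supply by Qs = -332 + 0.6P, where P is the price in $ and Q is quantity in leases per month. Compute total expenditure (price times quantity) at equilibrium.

Solving each curve for Q: Qd = 2038.5 - 0.5P.
Set Qd = Qs: 2038.5 - 0.5P = -332 + 0.6P, so 2370.5 = 1.1P and P* = 2155.
Then Q* = 2038.5 - 0.5(2155) = 961.
Total expenditure = P* × Q* = 2155 × 961 = 2070955.

Total expenditure = 2070955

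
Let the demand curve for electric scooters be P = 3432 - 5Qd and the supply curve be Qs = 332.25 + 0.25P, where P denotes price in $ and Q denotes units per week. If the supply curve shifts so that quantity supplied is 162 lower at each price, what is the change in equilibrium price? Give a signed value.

Inverting to quantity form: Qd = 686.4 - 0.2P.
Equating demand and supply, 686.4 - 0.2P = 332.25 + 0.25P gives 0.45P = 354.15, so P* = 787.
Substitute back: Q* = 686.4 - 0.2(787) = 529.
After the shift, supply is Qs = 170.25 + 0.25P.
Re-solving, 0.45P = 516.15 gives P = 1147 and Q = 457.
ΔP = 1147 - 787 = 360.

ΔP = 360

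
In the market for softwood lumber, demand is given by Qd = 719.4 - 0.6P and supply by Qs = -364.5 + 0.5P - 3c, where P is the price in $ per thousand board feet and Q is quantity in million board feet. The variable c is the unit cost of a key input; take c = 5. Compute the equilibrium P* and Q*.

P* = 999, Q* = 120

With c = 5, supply is Qs = -379.5 + 0.5P.
Equating demand and supply, 719.4 - 0.6P = -379.5 + 0.5P gives 1.1P = 1098.9, so P* = 999.
Substitute back: Q* = 719.4 - 0.6(999) = 120.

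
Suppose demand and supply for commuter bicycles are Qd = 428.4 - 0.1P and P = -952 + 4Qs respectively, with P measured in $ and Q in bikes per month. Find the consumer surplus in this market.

Consumer surplus = 699380

In direct form, Qs = 238 + 0.25P.
The market clears where 428.4 - 0.1P = 238 + 0.25P. Rearranging, 0.35P = 190.4, hence P* = 544.
Plugging P* into demand: Q* = 428.4 - 0.1(544) = 374.
Demand choke price (Qd = 0): P = 428.4/0.1 = 4284. Consumer surplus = ½ × (4284 - 544) × 374 = 699380.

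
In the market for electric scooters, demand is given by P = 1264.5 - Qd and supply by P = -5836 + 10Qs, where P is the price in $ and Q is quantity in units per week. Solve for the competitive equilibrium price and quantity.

P* = 619, Q* = 645.5

Inverting to quantity form: Qd = 1264.5 - P and Qs = 583.6 + 0.1P.
Equating demand and supply, 1264.5 - P = 583.6 + 0.1P gives 1.1P = 680.9, so P* = 619.
Substitute back: Q* = 1264.5 - 619 = 645.5.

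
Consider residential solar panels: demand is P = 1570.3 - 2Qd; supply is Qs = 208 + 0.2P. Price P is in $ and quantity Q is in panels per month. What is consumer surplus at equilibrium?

Inverting to quantity form: Qd = 785.15 - 0.5P.
Equating demand and supply, 785.15 - 0.5P = 208 + 0.2P gives 0.7P = 577.15, so P* = 824.5.
Then Q* = 785.15 - 0.5(824.5) = 372.9.
Demand choke price (Qd = 0): P = 785.15/0.5 = 1570.3. Consumer surplus = ½ × (1570.3 - 824.5) × 372.9 = 139054.41.

Consumer surplus = 139054.41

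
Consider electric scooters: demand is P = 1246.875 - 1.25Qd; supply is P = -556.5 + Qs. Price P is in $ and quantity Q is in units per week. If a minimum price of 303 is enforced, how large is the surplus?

Surplus = 104.4

Rewriting in direct form: Qd = 997.5 - 0.8P and Qs = 556.5 + P.
With P fixed at 303, quantity demanded is 755.1 and quantity supplied is 859.5.
Surplus = Qs - Qd = 859.5 - 755.1 = 104.4.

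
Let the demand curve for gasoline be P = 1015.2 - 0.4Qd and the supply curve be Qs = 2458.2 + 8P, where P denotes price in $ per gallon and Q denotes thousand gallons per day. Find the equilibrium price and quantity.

P* = 7.6, Q* = 2519

Solving each curve for Q: Qd = 2538 - 2.5P.
At equilibrium Qd = Qs, so 2538 - 2.5P = 2458.2 + 8P; collecting terms, 79.8 = 10.5P and P* = 7.6.
Then Q* = 2538 - 2.5(7.6) = 2519.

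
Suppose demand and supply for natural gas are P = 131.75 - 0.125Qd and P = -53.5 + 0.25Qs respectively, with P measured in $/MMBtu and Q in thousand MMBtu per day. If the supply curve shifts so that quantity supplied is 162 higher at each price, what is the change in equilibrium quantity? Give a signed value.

Rewriting in direct form: Qd = 1054 - 8P and Qs = 214 + 4P.
Set Qd = Qs: 1054 - 8P = 214 + 4P, so 840 = 12P and P* = 70.
From the demand curve, Q* = 1054 - 8(70) = 494.
After the shift, supply is Qs = 376 + 4P.
New equilibrium: 678 = 12P, so P = 56.5 and Q = 602.
ΔQ = 602 - 494 = 108.

ΔQ = 108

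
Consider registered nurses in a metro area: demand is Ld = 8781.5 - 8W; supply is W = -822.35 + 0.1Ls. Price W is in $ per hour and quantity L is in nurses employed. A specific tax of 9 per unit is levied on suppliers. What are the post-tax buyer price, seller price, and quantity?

W_b = 36, W_s = 27, L = 8493.5

In direct form, Ls = 8223.5 + 10W.
The tax drives a wedge W_b - W_s = 9. Substituting W_s = W_b - 9 into supply: Ls = 8133.5 + 10W_b.
Set Ld = Ls: 8781.5 - 8W_b = 8133.5 + 10W_b, so 648 = 18W_b and W_b = 36.
Then W_s = 36 - 9 = 27 and L = 8781.5 - 8(36) = 8493.5.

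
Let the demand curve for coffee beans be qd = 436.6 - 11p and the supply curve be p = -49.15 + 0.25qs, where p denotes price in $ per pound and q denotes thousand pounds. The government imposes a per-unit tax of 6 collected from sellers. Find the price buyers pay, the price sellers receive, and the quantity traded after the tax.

p_b = 17.6, p_s = 11.6, q = 243

Solving each curve for q: qs = 196.6 + 4p.
Sellers keep p_s = p_b - 6 per unit, so supply in terms of the buyer price is qs = 172.6 + 4p_b.
Set qd = qs: 436.6 - 11p_b = 172.6 + 4p_b, so 264 = 15p_b and p_b = 17.6.
Then p_s = 17.6 - 6 = 11.6 and q = 436.6 - 11(17.6) = 243.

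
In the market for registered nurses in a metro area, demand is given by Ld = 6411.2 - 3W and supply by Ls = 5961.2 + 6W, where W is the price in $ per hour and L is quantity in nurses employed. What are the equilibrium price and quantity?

Equating demand and supply, 6411.2 - 3W = 5961.2 + 6W gives 9W = 450, so W* = 50.
From the demand curve, L* = 6411.2 - 3(50) = 6261.2.

W* = 50, L* = 6261.2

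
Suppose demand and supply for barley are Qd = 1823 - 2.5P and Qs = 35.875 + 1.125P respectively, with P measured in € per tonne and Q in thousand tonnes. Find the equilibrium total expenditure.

At equilibrium Qd = Qs, so 1823 - 2.5P = 35.875 + 1.125P; collecting terms, 1787.125 = 3.625P and P* = 493.
From the demand curve, Q* = 1823 - 2.5(493) = 590.5.
Total expenditure = P* × Q* = 493 × 590.5 = 291116.5.

Total expenditure = 291116.5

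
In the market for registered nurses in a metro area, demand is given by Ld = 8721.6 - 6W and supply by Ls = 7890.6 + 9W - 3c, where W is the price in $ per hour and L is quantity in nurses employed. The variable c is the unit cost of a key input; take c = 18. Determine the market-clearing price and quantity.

With c = 18, supply is Ls = 7836.6 + 9W.
Equating demand and supply, 8721.6 - 6W = 7836.6 + 9W gives 15W = 885, so W* = 59.
Substitute back: L* = 8721.6 - 6(59) = 8367.6.

W* = 59, L* = 8367.6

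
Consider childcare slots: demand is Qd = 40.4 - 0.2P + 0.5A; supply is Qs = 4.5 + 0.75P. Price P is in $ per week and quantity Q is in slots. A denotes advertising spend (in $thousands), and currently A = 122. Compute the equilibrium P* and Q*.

P* = 102, Q* = 81

With A = 122, demand is Qd = 101.4 - 0.2P.
Set Qd = Qs: 101.4 - 0.2P = 4.5 + 0.75P, so 96.9 = 0.95P and P* = 102.
Plugging P* into demand: Q* = 101.4 - 0.2(102) = 81.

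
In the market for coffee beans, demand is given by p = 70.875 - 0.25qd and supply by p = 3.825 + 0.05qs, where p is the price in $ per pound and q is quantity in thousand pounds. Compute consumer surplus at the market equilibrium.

Inverting to quantity form: qd = 283.5 - 4p and qs = -76.5 + 20p.
Set qd = qs: 283.5 - 4p = -76.5 + 20p, so 360 = 24p and p* = 15.
From the demand curve, q* = 283.5 - 4(15) = 223.5.
Demand choke price (qd = 0): p = 283.5/4 = 70.875. Consumer surplus = ½ × (70.875 - 15) × 223.5 = 6244.03125.

Consumer surplus = 6244.03125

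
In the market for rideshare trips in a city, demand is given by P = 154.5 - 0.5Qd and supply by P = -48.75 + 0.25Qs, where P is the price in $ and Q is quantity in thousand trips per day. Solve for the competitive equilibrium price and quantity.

Inverting to quantity form: Qd = 309 - 2P and Qs = 195 + 4P.
At equilibrium Qd = Qs, so 309 - 2P = 195 + 4P; collecting terms, 114 = 6P and P* = 19.
From the demand curve, Q* = 309 - 2(19) = 271.

P* = 19, Q* = 271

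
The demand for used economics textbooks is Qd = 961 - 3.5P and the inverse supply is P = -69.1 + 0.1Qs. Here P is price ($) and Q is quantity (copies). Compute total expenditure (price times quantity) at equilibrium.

Inverting to quantity form: Qs = 691 + 10P.
Set Qd = Qs: 961 - 3.5P = 691 + 10P, so 270 = 13.5P and P* = 20.
From the demand curve, Q* = 961 - 3.5(20) = 891.
Total expenditure = P* × Q* = 20 × 891 = 17820.

Total expenditure = 17820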